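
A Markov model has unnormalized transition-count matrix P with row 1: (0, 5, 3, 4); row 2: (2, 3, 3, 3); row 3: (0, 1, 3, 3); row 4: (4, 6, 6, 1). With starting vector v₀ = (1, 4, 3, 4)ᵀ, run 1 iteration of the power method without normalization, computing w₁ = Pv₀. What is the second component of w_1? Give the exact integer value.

35

w1 = Pv₀ = (0·1 + 5·4 + 3·3 + 4·4; 2·1 + 3·4 + 3·3 + 3·4; 0·1 + 1·4 + 3·3 + 3·4; 4·1 + 6·4 + 6·3 + 1·4) = (45, 35, 25, 50)
The requested component of w1 is 35.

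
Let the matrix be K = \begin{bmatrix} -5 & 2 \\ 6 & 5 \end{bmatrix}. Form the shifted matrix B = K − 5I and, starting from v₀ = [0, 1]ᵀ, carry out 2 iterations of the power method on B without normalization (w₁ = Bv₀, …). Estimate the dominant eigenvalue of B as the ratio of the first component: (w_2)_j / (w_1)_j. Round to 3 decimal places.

-10.000

B = K − 5I has rows (-10, 2); (6, 0)
w1 = Bv₀ = (2, 0)
w2 = Bw1 = (-20, 12)
Ratio: -20/2 = -10.000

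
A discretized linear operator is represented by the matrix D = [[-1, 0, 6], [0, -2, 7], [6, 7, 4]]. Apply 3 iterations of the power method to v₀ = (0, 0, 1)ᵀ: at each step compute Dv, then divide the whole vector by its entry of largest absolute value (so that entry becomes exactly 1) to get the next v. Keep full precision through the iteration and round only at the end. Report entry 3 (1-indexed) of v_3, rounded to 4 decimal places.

0.8984

Dv0 = (6.00000, 7.00000, 4.00000); divide by 7.00000 → v1 = (0.85714, 1.00000, 0.57143)
Dv1 = (2.57143, 2.00000, 14.42857); divide by 14.42857 → v2 = (0.17822, 0.13861, 1.00000)
Dv2 = (5.82178, 6.72277, 6.03960); divide by 6.72277 → v3 = (0.86598, 1.00000, 0.89838)
Requested entry of v3: 610/679 = 0.8984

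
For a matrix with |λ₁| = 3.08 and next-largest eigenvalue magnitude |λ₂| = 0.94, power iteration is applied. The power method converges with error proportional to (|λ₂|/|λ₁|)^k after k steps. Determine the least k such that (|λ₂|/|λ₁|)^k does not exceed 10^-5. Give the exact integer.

|λ₂/λ₁| = 0.94/3.08 = 0.30519
Need k ≥ ln(10^-5) / ln(0.30519) = -11.5129 / -1.1868 ≈ 9.701
Smallest integer k satisfying the bound: 10

10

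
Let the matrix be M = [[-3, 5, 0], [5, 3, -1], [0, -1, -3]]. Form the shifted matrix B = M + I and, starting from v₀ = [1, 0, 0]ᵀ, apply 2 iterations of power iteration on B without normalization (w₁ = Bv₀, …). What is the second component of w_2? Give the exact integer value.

10

B = M + I has rows (-2, 5, 0); (5, 4, -1); (0, -1, -2)
w1 = Bv₀ = ((-2)·1 + 5·0 + 0·0; 5·1 + 4·0 + (-1)·0; 0·1 + (-1)·0 + (-2)·0) = (-2, 5, 0)
w2 = Bw1 = ((-2)·(-2) + 5·5 + 0·0; 5·(-2) + 4·5 + (-1)·0; 0·(-2) + (-1)·5 + (-2)·0) = (29, 10, -5)
Requested component of w2: 10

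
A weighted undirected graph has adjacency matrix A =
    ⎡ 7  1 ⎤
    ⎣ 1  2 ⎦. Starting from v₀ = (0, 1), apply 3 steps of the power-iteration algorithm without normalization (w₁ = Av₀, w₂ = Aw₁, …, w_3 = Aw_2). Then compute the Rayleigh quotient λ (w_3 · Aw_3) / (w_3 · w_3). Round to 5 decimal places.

w1 = Av₀ = (7·0 + 1·1; 1·0 + 2·1) = (1, 2)
w2 = Aw1 = (7·1 + 1·2; 1·1 + 2·2) = (9, 5)
w3 = Aw2 = (68, 19)
Aw3 = (495, 106)
w3·Aw3 = 68·495 + 19·106 = 35674; w3·w3 = 68·68 + 19·19 = 4985
λ ≈ 35674/4985 = 7.15627

λ ≈ 7.15627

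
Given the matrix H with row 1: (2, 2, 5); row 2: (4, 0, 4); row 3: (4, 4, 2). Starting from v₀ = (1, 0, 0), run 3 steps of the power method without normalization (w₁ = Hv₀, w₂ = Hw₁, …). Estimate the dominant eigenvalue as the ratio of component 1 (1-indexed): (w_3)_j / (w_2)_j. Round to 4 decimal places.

λ ≈ 8.5000

w1 = Hv₀ = (2, 4, 4)
w2 = Hw1 = (32, 24, 32)
w3 = Hw2 = (272, 256, 288)
Ratio at component: 272 / 32 = 8.5000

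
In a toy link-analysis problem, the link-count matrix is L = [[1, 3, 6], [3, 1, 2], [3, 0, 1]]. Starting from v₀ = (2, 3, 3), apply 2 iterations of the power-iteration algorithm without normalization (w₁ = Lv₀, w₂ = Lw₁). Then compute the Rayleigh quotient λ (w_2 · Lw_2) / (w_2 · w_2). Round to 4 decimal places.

w1 = Lv₀ = (29, 15, 9)
w2 = Lw1 = (128, 120, 96)
Lw2 = (1064, 696, 480)
w2·Lw2 = 128·1064 + 120·696 + 96·480 = 265792; w2·w2 = 128·128 + 120·120 + 96·96 = 40000
λ ≈ 265792/40000 = 6.6448

λ ≈ 6.6448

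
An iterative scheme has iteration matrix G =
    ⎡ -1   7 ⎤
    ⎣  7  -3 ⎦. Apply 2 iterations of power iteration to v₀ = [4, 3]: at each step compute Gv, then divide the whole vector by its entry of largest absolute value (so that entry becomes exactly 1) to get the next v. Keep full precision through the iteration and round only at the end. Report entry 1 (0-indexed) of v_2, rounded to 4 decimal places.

0.5345

Gv0 = (17.00000, 19.00000); divide by 19.00000 → v1 = (0.89474, 1.00000)
Gv1 = (6.10526, 3.26316); divide by 6.10526 → v2 = (1.00000, 0.53448)
Requested entry of v2: 62/116 = 0.5345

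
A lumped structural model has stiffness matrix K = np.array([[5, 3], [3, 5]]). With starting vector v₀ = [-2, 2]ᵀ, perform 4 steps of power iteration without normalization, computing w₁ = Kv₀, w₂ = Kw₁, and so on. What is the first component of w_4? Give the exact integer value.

w1 = Kv₀ = (5·(-2) + 3·2; 3·(-2) + 5·2) = (-4, 4)
w2 = Kw1 = (5·(-4) + 3·4; 3·(-4) + 5·4) = (-8, 8)
w3 = Kw2 = (-16, 16)
w4 = Kw3 = (-32, 32)
The requested component of w4 is -32.

-32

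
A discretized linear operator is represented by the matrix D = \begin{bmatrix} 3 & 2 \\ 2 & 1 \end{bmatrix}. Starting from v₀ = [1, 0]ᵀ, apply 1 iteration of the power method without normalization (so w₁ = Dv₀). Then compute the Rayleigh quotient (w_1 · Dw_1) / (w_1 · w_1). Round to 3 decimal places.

4.231

w1 = Dv₀ = (3, 2)
Dw1 = (13, 8)
w1·Dw1 = 3·13 + 2·8 = 55; w1·w1 = 3·3 + 2·2 = 13
λ ≈ 55/13 = 4.231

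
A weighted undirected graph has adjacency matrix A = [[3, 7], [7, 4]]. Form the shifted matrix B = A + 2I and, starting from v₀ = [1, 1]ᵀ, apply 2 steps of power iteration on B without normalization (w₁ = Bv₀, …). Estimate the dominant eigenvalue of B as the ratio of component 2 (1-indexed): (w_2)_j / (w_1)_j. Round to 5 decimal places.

12.46154

B = A + 2I has rows (5, 7); (7, 6)
w1 = Bv₀ = (5·1 + 7·1; 7·1 + 6·1) = (12, 13)
w2 = Bw1 = (5·12 + 7·13; 7·12 + 6·13) = (151, 162)
Ratio: 162/13 = 12.46154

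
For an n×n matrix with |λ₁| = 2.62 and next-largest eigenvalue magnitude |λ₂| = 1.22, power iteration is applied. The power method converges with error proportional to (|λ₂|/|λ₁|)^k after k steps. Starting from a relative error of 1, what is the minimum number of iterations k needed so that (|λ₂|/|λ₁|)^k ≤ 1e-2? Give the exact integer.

|λ₂/λ₁| = 1.22/2.62 = 0.46565
Need k ≥ ln(1e-2) / ln(0.46565) = -4.6052 / -0.7643 ≈ 6.025
Smallest integer k satisfying the bound: 7

7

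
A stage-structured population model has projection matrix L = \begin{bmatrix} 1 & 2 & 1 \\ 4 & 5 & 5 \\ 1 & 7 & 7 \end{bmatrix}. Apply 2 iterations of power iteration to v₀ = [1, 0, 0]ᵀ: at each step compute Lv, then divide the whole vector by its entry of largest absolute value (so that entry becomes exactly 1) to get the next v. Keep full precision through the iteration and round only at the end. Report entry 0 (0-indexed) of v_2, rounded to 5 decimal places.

0.27778

Lv0 = (1.000000, 4.000000, 1.000000); divide by 4.000000 → v1 = (0.250000, 1.000000, 0.250000)
Lv1 = (2.500000, 7.250000, 9.000000); divide by 9.000000 → v2 = (0.277778, 0.805556, 1.000000)
Requested entry of v2: 10/36 = 0.27778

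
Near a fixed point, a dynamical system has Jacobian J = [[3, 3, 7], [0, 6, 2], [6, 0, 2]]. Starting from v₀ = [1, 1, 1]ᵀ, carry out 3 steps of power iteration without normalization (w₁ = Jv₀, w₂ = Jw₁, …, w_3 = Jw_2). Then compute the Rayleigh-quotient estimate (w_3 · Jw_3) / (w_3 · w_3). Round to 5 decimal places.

λ ≈ 9.70776

w1 = Jv₀ = (13, 8, 8)
w2 = Jw1 = (119, 64, 94)
w3 = Jw2 = (1207, 572, 902)
Jw3 = (11651, 5236, 9046)
w3·Jw3 = 1207·11651 + 572·5236 + 902·9046 = 25217241; w3·w3 = 1207·1207 + 572·572 + 902·902 = 2597637
λ ≈ 25217241/2597637 = 9.70776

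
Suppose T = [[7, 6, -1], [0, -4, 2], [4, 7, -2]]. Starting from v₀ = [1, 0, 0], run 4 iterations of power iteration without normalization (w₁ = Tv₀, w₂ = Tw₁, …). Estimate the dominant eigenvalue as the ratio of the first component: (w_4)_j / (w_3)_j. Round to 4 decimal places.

w1 = Tv₀ = (7, 0, 4)
w2 = Tw1 = (45, 8, 20)
w3 = Tw2 = (343, 8, 196)
w4 = Tw3 = (2253, 360, 1036)
Ratio at component: 2253 / 343 = 6.5685

λ ≈ 6.5685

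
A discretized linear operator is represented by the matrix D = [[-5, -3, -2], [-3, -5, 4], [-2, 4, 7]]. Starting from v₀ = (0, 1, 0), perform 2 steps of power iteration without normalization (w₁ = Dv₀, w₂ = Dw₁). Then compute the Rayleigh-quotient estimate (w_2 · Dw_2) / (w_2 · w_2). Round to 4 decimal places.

-4.9623

w1 = Dv₀ = (-3, -5, 4)
w2 = Dw1 = (22, 50, 14)
Dw2 = (-288, -260, 254)
w2·Dw2 = 22·(-288) + 50·(-260) + 14·254 = -15780; w2·w2 = 22·22 + 50·50 + 14·14 = 3180
λ ≈ -15780/3180 = -4.9623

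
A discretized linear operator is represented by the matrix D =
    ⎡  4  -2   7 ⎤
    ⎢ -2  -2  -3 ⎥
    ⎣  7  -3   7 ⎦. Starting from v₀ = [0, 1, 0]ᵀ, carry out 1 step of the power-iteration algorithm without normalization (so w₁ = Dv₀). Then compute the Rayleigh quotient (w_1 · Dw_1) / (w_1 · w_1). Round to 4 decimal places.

6.0588

w1 = Dv₀ = (4·0 + (-2)·1 + 7·0; (-2)·0 + (-2)·1 + (-3)·0; 7·0 + (-3)·1 + 7·0) = (-2, -2, -3)
Dw1 = (-25, 17, -29)
w1·Dw1 = (-2)·(-25) + (-2)·17 + (-3)·(-29) = 103; w1·w1 = (-2)·(-2) + (-2)·(-2) + (-3)·(-3) = 17
λ ≈ 103/17 = 6.0588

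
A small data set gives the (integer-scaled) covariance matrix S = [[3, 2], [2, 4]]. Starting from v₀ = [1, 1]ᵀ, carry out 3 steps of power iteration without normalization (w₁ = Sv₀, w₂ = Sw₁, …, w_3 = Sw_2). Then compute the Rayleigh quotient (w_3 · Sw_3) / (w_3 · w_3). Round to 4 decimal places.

5.5615

w1 = Sv₀ = (5, 6)
w2 = Sw1 = (27, 34)
w3 = Sw2 = (149, 190)
Sw3 = (827, 1058)
w3·Sw3 = 149·827 + 190·1058 = 324243; w3·w3 = 149·149 + 190·190 = 58301
λ ≈ 324243/58301 = 5.5615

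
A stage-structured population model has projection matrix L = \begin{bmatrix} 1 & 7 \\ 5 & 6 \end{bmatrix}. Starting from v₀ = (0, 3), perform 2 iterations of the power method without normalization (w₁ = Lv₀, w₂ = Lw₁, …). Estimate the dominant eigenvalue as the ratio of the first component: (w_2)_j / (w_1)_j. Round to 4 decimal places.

λ ≈ 7.0000

w1 = Lv₀ = (1·0 + 7·3; 5·0 + 6·3) = (21, 18)
w2 = Lw1 = (1·21 + 7·18; 5·21 + 6·18) = (147, 213)
Ratio at component: 147 / 21 = 7.0000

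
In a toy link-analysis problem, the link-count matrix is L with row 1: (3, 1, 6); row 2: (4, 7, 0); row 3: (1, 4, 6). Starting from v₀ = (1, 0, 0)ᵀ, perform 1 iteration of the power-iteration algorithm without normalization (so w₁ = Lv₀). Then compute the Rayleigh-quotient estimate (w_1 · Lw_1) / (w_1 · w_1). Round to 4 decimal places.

9.3077

w1 = Lv₀ = (3, 4, 1)
Lw1 = (19, 40, 25)
w1·Lw1 = 3·19 + 4·40 + 1·25 = 242; w1·w1 = 3·3 + 4·4 + 1·1 = 26
λ ≈ 242/26 = 9.3077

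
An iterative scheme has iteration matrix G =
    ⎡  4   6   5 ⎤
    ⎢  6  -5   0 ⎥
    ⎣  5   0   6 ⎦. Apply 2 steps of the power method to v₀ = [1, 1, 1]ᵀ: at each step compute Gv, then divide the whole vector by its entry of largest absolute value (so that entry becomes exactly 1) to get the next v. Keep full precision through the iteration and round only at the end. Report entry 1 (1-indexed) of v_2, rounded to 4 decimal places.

Gv0 = (15.00000, 1.00000, 11.00000); divide by 15.00000 → v1 = (1.00000, 0.06667, 0.73333)
Gv1 = (8.06667, 5.66667, 9.40000); divide by 9.40000 → v2 = (0.85816, 0.60284, 1.00000)
Requested entry of v2: 121/141 = 0.8582

0.8582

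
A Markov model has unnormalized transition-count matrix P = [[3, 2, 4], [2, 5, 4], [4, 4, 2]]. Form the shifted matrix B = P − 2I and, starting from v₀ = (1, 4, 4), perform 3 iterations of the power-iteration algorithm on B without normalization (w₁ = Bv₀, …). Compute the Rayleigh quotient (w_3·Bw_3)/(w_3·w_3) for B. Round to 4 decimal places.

B = P − 2I has rows (1, 2, 4); (2, 3, 4); (4, 4, 0)
w1 = Bv₀ = (25, 30, 20)
w2 = Bw1 = (165, 220, 220)
w3 = Bw2 = (1485, 1870, 1540)
Bw3 = (11385, 14740, 13420)
w3·Bw3 = 65137325; w3·w3 = 8073725; μ ≈ 65137325/8073725 = 8.0678

8.0678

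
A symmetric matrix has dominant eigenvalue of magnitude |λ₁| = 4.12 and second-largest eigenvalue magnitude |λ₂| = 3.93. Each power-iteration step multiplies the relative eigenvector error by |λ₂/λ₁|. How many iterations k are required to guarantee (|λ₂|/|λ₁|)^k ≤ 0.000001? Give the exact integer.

|λ₂/λ₁| = 3.93/4.12 = 0.95388
Need k ≥ ln(0.000001) / ln(0.95388) = -13.8155 / -0.0472 ≈ 292.616
Smallest integer k satisfying the bound: 293

293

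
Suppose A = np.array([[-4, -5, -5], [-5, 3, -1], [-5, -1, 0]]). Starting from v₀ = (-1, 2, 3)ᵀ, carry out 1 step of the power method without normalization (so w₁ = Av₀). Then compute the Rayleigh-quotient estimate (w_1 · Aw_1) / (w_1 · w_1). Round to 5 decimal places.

w1 = Av₀ = (-21, 8, 3)
Aw1 = (29, 126, 97)
w1·Aw1 = (-21)·29 + 8·126 + 3·97 = 690; w1·w1 = (-21)·(-21) + 8·8 + 3·3 = 514
λ ≈ 690/514 = 1.34241

λ ≈ 1.34241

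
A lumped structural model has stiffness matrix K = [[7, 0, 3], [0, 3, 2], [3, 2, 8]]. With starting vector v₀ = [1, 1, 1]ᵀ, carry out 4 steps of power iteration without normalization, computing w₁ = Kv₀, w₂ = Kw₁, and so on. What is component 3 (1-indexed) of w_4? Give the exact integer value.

w1 = Kv₀ = (10, 5, 13)
w2 = Kw1 = (109, 41, 144)
w3 = Kw2 = (1195, 411, 1561)
w4 = Kw3 = (13048, 4355, 16895)
The requested component of w4 is 16895.

16895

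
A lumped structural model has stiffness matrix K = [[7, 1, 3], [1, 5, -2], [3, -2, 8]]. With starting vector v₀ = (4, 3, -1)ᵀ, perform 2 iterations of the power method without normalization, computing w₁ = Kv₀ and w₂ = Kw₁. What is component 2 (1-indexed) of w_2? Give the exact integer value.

137

w1 = Kv₀ = (28, 21, -2)
w2 = Kw1 = (211, 137, 26)
The requested component of w2 is 137.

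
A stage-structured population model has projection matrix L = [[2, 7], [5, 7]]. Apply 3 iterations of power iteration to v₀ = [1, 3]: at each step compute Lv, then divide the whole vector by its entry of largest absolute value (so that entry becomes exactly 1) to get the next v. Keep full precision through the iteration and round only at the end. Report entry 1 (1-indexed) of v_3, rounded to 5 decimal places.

Lv0 = (23.000000, 26.000000); divide by 26.000000 → v1 = (0.884615, 1.000000)
Lv1 = (8.769231, 11.423077); divide by 11.423077 → v2 = (0.767677, 1.000000)
Lv2 = (8.535354, 10.838384); divide by 10.838384 → v3 = (0.787512, 1.000000)
Requested entry of v3: 2535/3219 = 0.78751

0.78751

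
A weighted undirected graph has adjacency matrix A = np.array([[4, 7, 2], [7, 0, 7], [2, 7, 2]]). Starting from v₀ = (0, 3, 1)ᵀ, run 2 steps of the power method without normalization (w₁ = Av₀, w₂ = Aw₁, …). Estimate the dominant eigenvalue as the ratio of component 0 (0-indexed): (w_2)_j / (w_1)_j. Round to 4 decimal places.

w1 = Av₀ = (4·0 + 7·3 + 2·1; 7·0 + 0·3 + 7·1; 2·0 + 7·3 + 2·1) = (23, 7, 23)
w2 = Aw1 = (4·23 + 7·7 + 2·23; 7·23 + 0·7 + 7·23; 2·23 + 7·7 + 2·23) = (187, 322, 141)
Ratio at component: 187 / 23 = 8.1304

λ ≈ 8.1304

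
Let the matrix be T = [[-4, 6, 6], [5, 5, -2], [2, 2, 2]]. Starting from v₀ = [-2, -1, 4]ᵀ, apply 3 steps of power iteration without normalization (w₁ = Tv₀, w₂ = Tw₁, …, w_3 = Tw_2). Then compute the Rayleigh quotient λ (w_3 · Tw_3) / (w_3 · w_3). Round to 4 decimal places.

λ ≈ -5.6280

w1 = Tv₀ = (26, -23, 2)
w2 = Tw1 = (-230, 11, 10)
w3 = Tw2 = (1046, -1115, -418)
Tw3 = (-13382, 491, -974)
w3·Tw3 = 1046·(-13382) + (-1115)·491 + (-418)·(-974) = -14137905; w3·w3 = 1046·1046 + (-1115)·(-1115) + (-418)·(-418) = 2512065
λ ≈ -14137905/2512065 = -5.6280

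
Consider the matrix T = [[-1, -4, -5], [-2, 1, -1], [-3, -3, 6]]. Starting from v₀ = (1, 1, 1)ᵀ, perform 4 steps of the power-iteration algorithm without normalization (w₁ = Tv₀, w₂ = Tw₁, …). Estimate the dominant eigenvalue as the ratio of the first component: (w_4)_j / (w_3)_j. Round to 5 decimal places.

w1 = Tv₀ = (-10, -2, 0)
w2 = Tw1 = (18, 18, 36)
w3 = Tw2 = (-270, -54, 108)
w4 = Tw3 = (-54, 378, 1620)
Ratio at component: -54 / -270 = 0.20000

0.20000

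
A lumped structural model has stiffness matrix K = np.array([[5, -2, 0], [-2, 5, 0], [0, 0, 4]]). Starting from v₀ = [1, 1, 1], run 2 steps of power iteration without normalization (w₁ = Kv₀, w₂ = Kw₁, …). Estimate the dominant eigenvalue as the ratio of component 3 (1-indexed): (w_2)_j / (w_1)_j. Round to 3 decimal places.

4.000

w1 = Kv₀ = (3, 3, 4)
w2 = Kw1 = (9, 9, 16)
Ratio at component: 16 / 4 = 4.000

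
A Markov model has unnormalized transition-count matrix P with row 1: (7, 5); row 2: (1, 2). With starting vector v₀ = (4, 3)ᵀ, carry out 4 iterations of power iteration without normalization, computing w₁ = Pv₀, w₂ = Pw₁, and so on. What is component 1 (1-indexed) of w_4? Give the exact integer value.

21789

w1 = Pv₀ = (43, 10)
w2 = Pw1 = (351, 63)
w3 = Pw2 = (2772, 477)
w4 = Pw3 = (21789, 3726)
The requested component of w4 is 21789.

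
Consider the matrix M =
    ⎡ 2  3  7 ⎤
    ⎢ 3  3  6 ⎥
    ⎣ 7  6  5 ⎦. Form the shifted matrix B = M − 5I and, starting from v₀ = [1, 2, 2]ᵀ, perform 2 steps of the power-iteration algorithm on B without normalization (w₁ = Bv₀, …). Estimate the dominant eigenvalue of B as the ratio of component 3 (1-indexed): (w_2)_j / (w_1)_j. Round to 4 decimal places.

μ ≈ 9.7368

B = M − 5I has rows (-3, 3, 7); (3, -2, 6); (7, 6, 0)
w1 = Bv₀ = (17, 11, 19)
w2 = Bw1 = (115, 143, 185)
Ratio: 185/19 = 9.7368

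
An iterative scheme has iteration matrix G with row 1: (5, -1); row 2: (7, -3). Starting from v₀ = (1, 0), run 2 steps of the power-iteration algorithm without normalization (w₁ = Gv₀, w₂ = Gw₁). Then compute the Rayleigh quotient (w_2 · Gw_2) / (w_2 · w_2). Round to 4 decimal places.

λ ≈ 4.8923

w1 = Gv₀ = (5, 7)
w2 = Gw1 = (18, 14)
Gw2 = (76, 84)
w2·Gw2 = 18·76 + 14·84 = 2544; w2·w2 = 18·18 + 14·14 = 520
λ ≈ 2544/520 = 4.8923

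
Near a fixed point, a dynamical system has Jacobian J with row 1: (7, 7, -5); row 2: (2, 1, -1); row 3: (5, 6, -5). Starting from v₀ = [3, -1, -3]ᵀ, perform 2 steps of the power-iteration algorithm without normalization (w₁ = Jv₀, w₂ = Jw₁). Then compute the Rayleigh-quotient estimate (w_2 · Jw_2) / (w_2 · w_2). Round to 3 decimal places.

w1 = Jv₀ = (7·3 + 7·(-1) + (-5)·(-3); 2·3 + 1·(-1) + (-1)·(-3); 5·3 + 6·(-1) + (-5)·(-3)) = (29, 8, 24)
w2 = Jw1 = (7·29 + 7·8 + (-5)·24; 2·29 + 1·8 + (-1)·24; 5·29 + 6·8 + (-5)·24) = (139, 42, 73)
Jw2 = (902, 247, 582)
w2·Jw2 = 139·902 + 42·247 + 73·582 = 178238; w2·w2 = 139·139 + 42·42 + 73·73 = 26414
λ ≈ 178238/26414 = 6.748

6.748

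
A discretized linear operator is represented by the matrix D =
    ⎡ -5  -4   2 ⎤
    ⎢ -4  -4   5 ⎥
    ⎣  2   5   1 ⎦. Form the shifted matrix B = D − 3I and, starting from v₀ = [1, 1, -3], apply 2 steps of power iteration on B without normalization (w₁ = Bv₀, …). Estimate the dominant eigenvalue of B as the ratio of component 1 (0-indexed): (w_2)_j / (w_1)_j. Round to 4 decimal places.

μ ≈ -12.2692

B = D − 3I has rows (-8, -4, 2); (-4, -7, 5); (2, 5, -2)
w1 = Bv₀ = ((-8)·1 + (-4)·1 + 2·(-3); (-4)·1 + (-7)·1 + 5·(-3); 2·1 + 5·1 + (-2)·(-3)) = (-18, -26, 13)
w2 = Bw1 = ((-8)·(-18) + (-4)·(-26) + 2·13; (-4)·(-18) + (-7)·(-26) + 5·13; 2·(-18) + 5·(-26) + (-2)·13) = (274, 319, -192)
Ratio: 319/-26 = -12.2692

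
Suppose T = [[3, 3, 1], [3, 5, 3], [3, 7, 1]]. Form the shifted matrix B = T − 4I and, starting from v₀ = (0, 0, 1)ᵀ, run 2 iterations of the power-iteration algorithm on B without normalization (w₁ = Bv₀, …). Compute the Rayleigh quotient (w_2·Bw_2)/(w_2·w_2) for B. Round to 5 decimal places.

B = T − 4I has rows (-1, 3, 1); (3, 1, 3); (3, 7, -3)
w1 = Bv₀ = (1, 3, -3)
w2 = Bw1 = (5, -3, 33)
Bw2 = (19, 111, -105)
w2·Bw2 = -3703; w2·w2 = 1123; μ ≈ -3703/1123 = -3.29742

μ ≈ -3.29742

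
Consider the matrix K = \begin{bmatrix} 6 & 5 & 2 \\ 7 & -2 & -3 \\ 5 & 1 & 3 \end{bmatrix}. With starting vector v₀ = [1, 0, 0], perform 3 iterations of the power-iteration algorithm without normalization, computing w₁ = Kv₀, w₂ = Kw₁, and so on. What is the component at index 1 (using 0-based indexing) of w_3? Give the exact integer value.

385

w1 = Kv₀ = (6·1 + 5·0 + 2·0; 7·1 + (-2)·0 + (-3)·0; 5·1 + 1·0 + 3·0) = (6, 7, 5)
w2 = Kw1 = (6·6 + 5·7 + 2·5; 7·6 + (-2)·7 + (-3)·5; 5·6 + 1·7 + 3·5) = (81, 13, 52)
w3 = Kw2 = (655, 385, 574)
The requested component of w3 is 385.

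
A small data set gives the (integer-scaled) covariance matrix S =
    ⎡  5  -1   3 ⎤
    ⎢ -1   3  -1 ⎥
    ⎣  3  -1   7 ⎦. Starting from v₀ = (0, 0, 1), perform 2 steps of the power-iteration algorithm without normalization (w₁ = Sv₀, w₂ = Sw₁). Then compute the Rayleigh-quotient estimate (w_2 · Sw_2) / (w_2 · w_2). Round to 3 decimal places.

9.427

w1 = Sv₀ = (3, -1, 7)
w2 = Sw1 = (37, -13, 59)
Sw2 = (375, -135, 537)
w2·Sw2 = 37·375 + (-13)·(-135) + 59·537 = 47313; w2·w2 = 37·37 + (-13)·(-13) + 59·59 = 5019
λ ≈ 47313/5019 = 9.427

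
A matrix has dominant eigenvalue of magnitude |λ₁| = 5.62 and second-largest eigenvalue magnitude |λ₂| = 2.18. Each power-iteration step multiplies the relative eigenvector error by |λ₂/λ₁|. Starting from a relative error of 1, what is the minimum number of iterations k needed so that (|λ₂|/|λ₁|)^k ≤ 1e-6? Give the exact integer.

15

|λ₂/λ₁| = 2.18/5.62 = 0.38790
Need k ≥ ln(1e-6) / ln(0.38790) = -13.8155 / -0.9470 ≈ 14.589
Smallest integer k satisfying the bound: 15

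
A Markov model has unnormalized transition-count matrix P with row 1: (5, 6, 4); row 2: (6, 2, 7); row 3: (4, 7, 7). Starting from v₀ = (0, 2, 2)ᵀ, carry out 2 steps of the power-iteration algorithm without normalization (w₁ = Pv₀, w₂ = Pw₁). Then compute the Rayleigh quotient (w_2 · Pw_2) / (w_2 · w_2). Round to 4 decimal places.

w1 = Pv₀ = (20, 18, 28)
w2 = Pw1 = (320, 352, 402)
Pw2 = (5320, 5438, 6558)
w2·Pw2 = 320·5320 + 352·5438 + 402·6558 = 6252892; w2·w2 = 320·320 + 352·352 + 402·402 = 387908
λ ≈ 6252892/387908 = 16.1195

16.1195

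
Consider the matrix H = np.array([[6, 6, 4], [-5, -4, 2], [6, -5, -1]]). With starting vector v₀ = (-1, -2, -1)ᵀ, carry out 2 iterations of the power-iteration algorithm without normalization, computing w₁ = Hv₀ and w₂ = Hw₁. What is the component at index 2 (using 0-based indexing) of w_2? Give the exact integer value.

-192

w1 = Hv₀ = (-22, 11, 5)
w2 = Hw1 = (-46, 76, -192)
The requested component of w2 is -192.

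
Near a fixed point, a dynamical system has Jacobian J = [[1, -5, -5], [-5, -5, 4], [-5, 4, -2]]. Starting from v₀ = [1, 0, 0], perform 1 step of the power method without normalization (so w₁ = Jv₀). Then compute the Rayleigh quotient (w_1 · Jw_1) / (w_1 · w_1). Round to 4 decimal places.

w1 = Jv₀ = (1, -5, -5)
Jw1 = (51, 0, -15)
w1·Jw1 = 1·51 + (-5)·0 + (-5)·(-15) = 126; w1·w1 = 1·1 + (-5)·(-5) + (-5)·(-5) = 51
λ ≈ 126/51 = 2.4706

2.4706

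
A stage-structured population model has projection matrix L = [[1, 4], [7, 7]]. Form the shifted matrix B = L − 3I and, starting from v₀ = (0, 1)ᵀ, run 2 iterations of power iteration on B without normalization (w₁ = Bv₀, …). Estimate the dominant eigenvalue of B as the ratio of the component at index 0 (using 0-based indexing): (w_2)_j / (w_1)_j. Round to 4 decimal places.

B = L − 3I has rows (-2, 4); (7, 4)
w1 = Bv₀ = (4, 4)
w2 = Bw1 = (8, 44)
Ratio: 8/4 = 2.0000

2.0000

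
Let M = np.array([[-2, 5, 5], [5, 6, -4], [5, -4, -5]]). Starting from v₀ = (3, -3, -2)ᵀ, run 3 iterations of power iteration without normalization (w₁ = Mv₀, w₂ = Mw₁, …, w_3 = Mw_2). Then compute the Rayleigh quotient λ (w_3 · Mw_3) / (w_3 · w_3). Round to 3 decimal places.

-10.551

w1 = Mv₀ = (-31, 5, 37)
w2 = Mw1 = (272, -273, -360)
w3 = Mw2 = (-3709, 1162, 4252)
Mw3 = (34488, -28581, -44453)
w3·Mw3 = (-3709)·34488 + 1162·(-28581) + 4252·(-44453) = -350141270; w3·w3 = (-3709)·(-3709) + 1162·1162 + 4252·4252 = 33186429
λ ≈ -350141270/33186429 = -10.551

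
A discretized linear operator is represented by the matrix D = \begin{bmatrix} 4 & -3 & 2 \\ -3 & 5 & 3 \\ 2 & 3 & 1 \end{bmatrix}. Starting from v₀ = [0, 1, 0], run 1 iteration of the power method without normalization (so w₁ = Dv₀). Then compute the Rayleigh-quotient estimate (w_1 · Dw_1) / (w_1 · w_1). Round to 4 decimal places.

w1 = Dv₀ = (4·0 + (-3)·1 + 2·0; (-3)·0 + 5·1 + 3·0; 2·0 + 3·1 + 1·0) = (-3, 5, 3)
Dw1 = (-21, 43, 12)
w1·Dw1 = (-3)·(-21) + 5·43 + 3·12 = 314; w1·w1 = (-3)·(-3) + 5·5 + 3·3 = 43
λ ≈ 314/43 = 7.3023

7.3023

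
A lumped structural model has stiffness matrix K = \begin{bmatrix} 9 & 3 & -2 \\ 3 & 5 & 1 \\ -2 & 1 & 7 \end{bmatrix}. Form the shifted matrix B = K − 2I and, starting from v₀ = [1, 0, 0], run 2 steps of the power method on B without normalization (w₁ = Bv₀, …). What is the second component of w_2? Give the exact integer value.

B = K − 2I has rows (7, 3, -2); (3, 3, 1); (-2, 1, 5)
w1 = Bv₀ = (7, 3, -2)
w2 = Bw1 = (62, 28, -21)
Requested component of w2: 28

28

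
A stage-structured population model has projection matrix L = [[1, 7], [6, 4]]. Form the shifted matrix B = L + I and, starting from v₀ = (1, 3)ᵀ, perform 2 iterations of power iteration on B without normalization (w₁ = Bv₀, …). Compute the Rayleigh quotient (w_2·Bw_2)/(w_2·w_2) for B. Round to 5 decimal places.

10.17082

B = L + I has rows (2, 7); (6, 5)
w1 = Bv₀ = (2·1 + 7·3; 6·1 + 5·3) = (23, 21)
w2 = Bw1 = (2·23 + 7·21; 6·23 + 5·21) = (193, 243)
Bw2 = (2087, 2373)
w2·Bw2 = 979430; w2·w2 = 96298; μ ≈ 979430/96298 = 10.17082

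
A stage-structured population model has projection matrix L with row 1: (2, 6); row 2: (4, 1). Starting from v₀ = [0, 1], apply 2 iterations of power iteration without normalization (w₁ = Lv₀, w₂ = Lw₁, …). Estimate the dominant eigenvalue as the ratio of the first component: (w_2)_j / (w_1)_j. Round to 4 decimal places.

w1 = Lv₀ = (6, 1)
w2 = Lw1 = (18, 25)
Ratio at component: 18 / 6 = 3.0000

λ ≈ 3.0000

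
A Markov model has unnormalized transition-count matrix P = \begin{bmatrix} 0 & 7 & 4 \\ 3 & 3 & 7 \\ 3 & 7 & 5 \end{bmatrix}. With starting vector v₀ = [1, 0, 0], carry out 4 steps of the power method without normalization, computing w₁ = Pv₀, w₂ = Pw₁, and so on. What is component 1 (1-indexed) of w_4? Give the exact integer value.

w1 = Pv₀ = (0, 3, 3)
w2 = Pw1 = (33, 30, 36)
w3 = Pw2 = (354, 441, 489)
w4 = Pw3 = (5043, 5808, 6594)
The requested component of w4 is 5043.

5043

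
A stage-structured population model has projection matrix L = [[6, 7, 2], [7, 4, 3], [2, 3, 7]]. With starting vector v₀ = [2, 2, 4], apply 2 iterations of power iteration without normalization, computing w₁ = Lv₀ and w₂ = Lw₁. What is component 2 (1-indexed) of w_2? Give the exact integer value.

488

w1 = Lv₀ = (6·2 + 7·2 + 2·4; 7·2 + 4·2 + 3·4; 2·2 + 3·2 + 7·4) = (34, 34, 38)
w2 = Lw1 = (6·34 + 7·34 + 2·38; 7·34 + 4·34 + 3·38; 2·34 + 3·34 + 7·38) = (518, 488, 436)
The requested component of w2 is 488.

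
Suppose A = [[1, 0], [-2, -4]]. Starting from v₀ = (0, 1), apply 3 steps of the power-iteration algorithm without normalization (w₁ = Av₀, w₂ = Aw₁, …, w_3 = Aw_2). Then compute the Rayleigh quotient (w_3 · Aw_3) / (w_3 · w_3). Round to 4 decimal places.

w1 = Av₀ = (1·0 + 0·1; (-2)·0 + (-4)·1) = (0, -4)
w2 = Aw1 = (1·0 + 0·(-4); (-2)·0 + (-4)·(-4)) = (0, 16)
w3 = Aw2 = (0, -64)
Aw3 = (0, 256)
w3·Aw3 = 0·0 + (-64)·256 = -16384; w3·w3 = 0·0 + (-64)·(-64) = 4096
λ ≈ -16384/4096 = -4.0000

λ ≈ -4.0000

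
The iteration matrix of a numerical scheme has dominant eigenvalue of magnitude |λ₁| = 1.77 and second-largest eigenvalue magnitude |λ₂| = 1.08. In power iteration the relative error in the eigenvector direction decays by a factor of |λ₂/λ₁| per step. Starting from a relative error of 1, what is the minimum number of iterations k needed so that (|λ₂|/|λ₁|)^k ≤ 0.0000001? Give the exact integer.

|λ₂/λ₁| = 1.08/1.77 = 0.61017
Need k ≥ ln(0.0000001) / ln(0.61017) = -16.1181 / -0.4940 ≈ 32.627
Smallest integer k satisfying the bound: 33

33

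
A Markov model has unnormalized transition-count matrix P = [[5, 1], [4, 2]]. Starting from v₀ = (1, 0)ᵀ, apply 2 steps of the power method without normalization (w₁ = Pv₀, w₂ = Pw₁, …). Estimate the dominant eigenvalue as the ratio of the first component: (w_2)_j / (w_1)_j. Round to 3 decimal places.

λ ≈ 5.800

w1 = Pv₀ = (5, 4)
w2 = Pw1 = (29, 28)
Ratio at component: 29 / 5 = 5.800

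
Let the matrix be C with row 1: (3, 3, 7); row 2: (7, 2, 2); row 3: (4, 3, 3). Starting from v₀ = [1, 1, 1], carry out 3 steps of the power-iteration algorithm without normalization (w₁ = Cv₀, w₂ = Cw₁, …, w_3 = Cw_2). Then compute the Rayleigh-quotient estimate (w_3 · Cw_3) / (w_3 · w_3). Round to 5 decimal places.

λ ≈ 11.39081

w1 = Cv₀ = (13, 11, 10)
w2 = Cw1 = (142, 133, 115)
w3 = Cw2 = (1630, 1490, 1312)
Cw3 = (18544, 17014, 14926)
w3·Cw3 = 1630·18544 + 1490·17014 + 1312·14926 = 75160492; w3·w3 = 1630·1630 + 1490·1490 + 1312·1312 = 6598344
λ ≈ 75160492/6598344 = 11.39081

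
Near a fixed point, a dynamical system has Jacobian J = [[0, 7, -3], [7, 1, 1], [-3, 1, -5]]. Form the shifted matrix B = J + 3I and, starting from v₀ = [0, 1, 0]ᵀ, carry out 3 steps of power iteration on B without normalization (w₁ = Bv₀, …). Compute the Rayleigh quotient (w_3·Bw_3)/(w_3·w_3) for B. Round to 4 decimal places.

10.4592

B = J + 3I has rows (3, 7, -3); (7, 4, 1); (-3, 1, -2)
w1 = Bv₀ = (3·0 + 7·1 + (-3)·0; 7·0 + 4·1 + 1·0; (-3)·0 + 1·1 + (-2)·0) = (7, 4, 1)
w2 = Bw1 = (3·7 + 7·4 + (-3)·1; 7·7 + 4·4 + 1·1; (-3)·7 + 1·4 + (-2)·1) = (46, 66, -19)
w3 = Bw2 = (657, 567, -34)
Bw3 = (6042, 6833, -1336)
w3·Bw3 = 7889329; w3·w3 = 754294; μ ≈ 7889329/754294 = 10.4592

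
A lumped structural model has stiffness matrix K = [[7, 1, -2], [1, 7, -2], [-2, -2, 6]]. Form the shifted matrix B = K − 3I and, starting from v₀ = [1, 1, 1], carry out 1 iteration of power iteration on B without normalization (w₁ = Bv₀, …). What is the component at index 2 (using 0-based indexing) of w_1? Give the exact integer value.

-1

B = K − 3I has rows (4, 1, -2); (1, 4, -2); (-2, -2, 3)
w1 = Bv₀ = (4·1 + 1·1 + (-2)·1; 1·1 + 4·1 + (-2)·1; (-2)·1 + (-2)·1 + 3·1) = (3, 3, -1)
Requested component of w1: -1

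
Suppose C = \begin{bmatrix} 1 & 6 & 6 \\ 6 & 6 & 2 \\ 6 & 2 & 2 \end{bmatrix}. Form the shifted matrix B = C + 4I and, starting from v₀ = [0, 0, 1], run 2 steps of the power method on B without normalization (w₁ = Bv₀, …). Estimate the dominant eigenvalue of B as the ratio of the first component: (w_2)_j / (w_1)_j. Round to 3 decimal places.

13.000

B = C + 4I has rows (5, 6, 6); (6, 10, 2); (6, 2, 6)
w1 = Bv₀ = (5·0 + 6·0 + 6·1; 6·0 + 10·0 + 2·1; 6·0 + 2·0 + 6·1) = (6, 2, 6)
w2 = Bw1 = (5·6 + 6·2 + 6·6; 6·6 + 10·2 + 2·6; 6·6 + 2·2 + 6·6) = (78, 68, 76)
Ratio: 78/6 = 13.000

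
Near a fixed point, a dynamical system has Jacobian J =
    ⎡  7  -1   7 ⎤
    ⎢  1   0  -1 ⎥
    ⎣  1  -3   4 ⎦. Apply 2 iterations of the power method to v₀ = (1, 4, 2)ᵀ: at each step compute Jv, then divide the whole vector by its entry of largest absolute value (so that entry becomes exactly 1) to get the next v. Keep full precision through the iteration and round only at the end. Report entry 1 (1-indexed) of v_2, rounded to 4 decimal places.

1.0000

Jv0 = (17.00000, -1.00000, -3.00000); divide by 17.00000 → v1 = (1.00000, -0.05882, -0.17647)
Jv1 = (5.82353, 1.17647, 0.47059); divide by 5.82353 → v2 = (1.00000, 0.20202, 0.08081)
Requested entry of v2: 99/99 = 1.0000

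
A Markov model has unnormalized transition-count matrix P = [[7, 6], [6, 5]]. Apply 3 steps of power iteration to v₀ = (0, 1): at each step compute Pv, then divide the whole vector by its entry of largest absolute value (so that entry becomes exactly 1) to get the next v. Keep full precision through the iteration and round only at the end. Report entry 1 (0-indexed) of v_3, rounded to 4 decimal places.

Pv0 = (6.00000, 5.00000); divide by 6.00000 → v1 = (1.00000, 0.83333)
Pv1 = (12.00000, 10.16667); divide by 12.00000 → v2 = (1.00000, 0.84722)
Pv2 = (12.08333, 10.23611); divide by 12.08333 → v3 = (1.00000, 0.84713)
Requested entry of v3: 737/870 = 0.8471

0.8471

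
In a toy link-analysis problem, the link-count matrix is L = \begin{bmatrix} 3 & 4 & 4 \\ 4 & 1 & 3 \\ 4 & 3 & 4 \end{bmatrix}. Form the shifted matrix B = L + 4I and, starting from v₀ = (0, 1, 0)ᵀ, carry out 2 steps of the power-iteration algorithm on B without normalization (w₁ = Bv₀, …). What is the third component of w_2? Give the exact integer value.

55

B = L + 4I has rows (7, 4, 4); (4, 5, 3); (4, 3, 8)
w1 = Bv₀ = (4, 5, 3)
w2 = Bw1 = (60, 50, 55)
Requested component of w2: 55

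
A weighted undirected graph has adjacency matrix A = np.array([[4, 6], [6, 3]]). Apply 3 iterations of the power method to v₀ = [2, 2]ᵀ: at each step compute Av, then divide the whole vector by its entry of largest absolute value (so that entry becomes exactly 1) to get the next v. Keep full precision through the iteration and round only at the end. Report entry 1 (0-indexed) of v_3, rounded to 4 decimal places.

0.9187

Av0 = (20.00000, 18.00000); divide by 20.00000 → v1 = (1.00000, 0.90000)
Av1 = (9.40000, 8.70000); divide by 9.40000 → v2 = (1.00000, 0.92553)
Av2 = (9.55319, 8.77660); divide by 9.55319 → v3 = (1.00000, 0.91871)
Requested entry of v3: 1650/1796 = 0.9187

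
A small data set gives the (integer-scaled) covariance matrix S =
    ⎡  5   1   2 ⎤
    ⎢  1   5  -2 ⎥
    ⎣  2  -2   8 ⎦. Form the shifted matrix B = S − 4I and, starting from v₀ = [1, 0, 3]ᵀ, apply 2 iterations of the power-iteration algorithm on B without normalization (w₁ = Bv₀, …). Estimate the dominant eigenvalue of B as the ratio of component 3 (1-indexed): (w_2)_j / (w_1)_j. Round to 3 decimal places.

5.714

B = S − 4I has rows (1, 1, 2); (1, 1, -2); (2, -2, 4)
w1 = Bv₀ = (7, -5, 14)
w2 = Bw1 = (30, -26, 80)
Ratio: 80/14 = 5.714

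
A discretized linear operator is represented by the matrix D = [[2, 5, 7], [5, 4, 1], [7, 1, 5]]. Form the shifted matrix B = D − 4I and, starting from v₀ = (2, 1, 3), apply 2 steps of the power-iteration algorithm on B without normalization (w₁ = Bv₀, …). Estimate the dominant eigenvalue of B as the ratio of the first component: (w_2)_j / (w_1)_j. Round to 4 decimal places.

6.6818

B = D − 4I has rows (-2, 5, 7); (5, 0, 1); (7, 1, 1)
w1 = Bv₀ = (22, 13, 18)
w2 = Bw1 = (147, 128, 185)
Ratio: 147/22 = 6.6818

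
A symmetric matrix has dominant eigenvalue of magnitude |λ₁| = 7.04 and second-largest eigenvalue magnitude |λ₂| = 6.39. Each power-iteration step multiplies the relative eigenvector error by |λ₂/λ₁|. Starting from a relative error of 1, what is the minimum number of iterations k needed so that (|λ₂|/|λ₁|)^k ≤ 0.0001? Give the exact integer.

96

|λ₂/λ₁| = 6.39/7.04 = 0.90767
Need k ≥ ln(0.0001) / ln(0.90767) = -9.2103 / -0.0969 ≈ 95.076
Smallest integer k satisfying the bound: 96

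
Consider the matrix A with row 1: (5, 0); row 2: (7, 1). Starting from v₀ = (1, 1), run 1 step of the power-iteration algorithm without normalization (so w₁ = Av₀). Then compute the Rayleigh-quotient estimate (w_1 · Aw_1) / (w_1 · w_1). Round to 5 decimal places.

5.26966

w1 = Av₀ = (5, 8)
Aw1 = (25, 43)
w1·Aw1 = 5·25 + 8·43 = 469; w1·w1 = 5·5 + 8·8 = 89
λ ≈ 469/89 = 5.26966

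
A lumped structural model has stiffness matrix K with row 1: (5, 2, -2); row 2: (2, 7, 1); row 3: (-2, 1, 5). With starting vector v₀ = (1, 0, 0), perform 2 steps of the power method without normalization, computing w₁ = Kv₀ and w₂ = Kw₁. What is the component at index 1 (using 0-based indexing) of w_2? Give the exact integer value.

w1 = Kv₀ = (5·1 + 2·0 + (-2)·0; 2·1 + 7·0 + 1·0; (-2)·1 + 1·0 + 5·0) = (5, 2, -2)
w2 = Kw1 = (5·5 + 2·2 + (-2)·(-2); 2·5 + 7·2 + 1·(-2); (-2)·5 + 1·2 + 5·(-2)) = (33, 22, -18)
The requested component of w2 is 22.

22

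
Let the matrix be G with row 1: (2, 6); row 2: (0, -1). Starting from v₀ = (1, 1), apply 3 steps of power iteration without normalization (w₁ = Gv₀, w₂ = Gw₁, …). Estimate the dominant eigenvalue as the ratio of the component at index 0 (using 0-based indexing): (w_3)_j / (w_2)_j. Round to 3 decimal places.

w1 = Gv₀ = (8, -1)
w2 = Gw1 = (10, 1)
w3 = Gw2 = (26, -1)
Ratio at component: 26 / 10 = 2.600

2.600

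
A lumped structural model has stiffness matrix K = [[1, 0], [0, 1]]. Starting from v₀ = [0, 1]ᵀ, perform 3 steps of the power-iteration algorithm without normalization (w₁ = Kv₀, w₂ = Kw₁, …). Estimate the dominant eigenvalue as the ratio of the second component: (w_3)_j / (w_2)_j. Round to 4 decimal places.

w1 = Kv₀ = (1·0 + 0·1; 0·0 + 1·1) = (0, 1)
w2 = Kw1 = (1·0 + 0·1; 0·0 + 1·1) = (0, 1)
w3 = Kw2 = (0, 1)
Ratio at component: 1 / 1 = 1.0000

λ ≈ 1.0000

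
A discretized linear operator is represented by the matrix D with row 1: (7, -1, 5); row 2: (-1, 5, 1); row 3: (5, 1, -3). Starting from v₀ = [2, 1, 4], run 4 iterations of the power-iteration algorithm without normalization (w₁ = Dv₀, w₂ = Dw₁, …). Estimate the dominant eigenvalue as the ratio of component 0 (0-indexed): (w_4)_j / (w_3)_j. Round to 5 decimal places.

8.20233

w1 = Dv₀ = (7·2 + (-1)·1 + 5·4; (-1)·2 + 5·1 + 1·4; 5·2 + 1·1 + (-3)·4) = (33, 7, -1)
w2 = Dw1 = (7·33 + (-1)·7 + 5·(-1); (-1)·33 + 5·7 + 1·(-1); 5·33 + 1·7 + (-3)·(-1)) = (219, 1, 175)
w3 = Dw2 = (2407, -39, 571)
w4 = Dw3 = (19743, -2031, 10283)
Ratio at component: 19743 / 2407 = 8.20233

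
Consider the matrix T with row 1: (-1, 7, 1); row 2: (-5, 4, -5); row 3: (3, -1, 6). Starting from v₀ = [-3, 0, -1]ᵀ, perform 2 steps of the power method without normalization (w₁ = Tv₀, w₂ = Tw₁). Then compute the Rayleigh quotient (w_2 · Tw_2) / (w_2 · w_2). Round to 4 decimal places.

w1 = Tv₀ = (2, 20, -15)
w2 = Tw1 = (123, 145, -104)
Tw2 = (788, 485, -400)
w2·Tw2 = 123·788 + 145·485 + (-104)·(-400) = 208849; w2·w2 = 123·123 + 145·145 + (-104)·(-104) = 46970
λ ≈ 208849/46970 = 4.4464

4.4464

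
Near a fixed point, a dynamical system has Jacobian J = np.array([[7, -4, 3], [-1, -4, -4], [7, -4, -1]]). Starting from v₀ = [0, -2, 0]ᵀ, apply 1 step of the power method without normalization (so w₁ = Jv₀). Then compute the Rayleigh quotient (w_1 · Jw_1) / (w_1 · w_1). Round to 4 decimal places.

λ ≈ -0.3333

w1 = Jv₀ = (7·0 + (-4)·(-2) + 3·0; (-1)·0 + (-4)·(-2) + (-4)·0; 7·0 + (-4)·(-2) + (-1)·0) = (8, 8, 8)
Jw1 = (48, -72, 16)
w1·Jw1 = 8·48 + 8·(-72) + 8·16 = -64; w1·w1 = 8·8 + 8·8 + 8·8 = 192
λ ≈ -64/192 = -0.3333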